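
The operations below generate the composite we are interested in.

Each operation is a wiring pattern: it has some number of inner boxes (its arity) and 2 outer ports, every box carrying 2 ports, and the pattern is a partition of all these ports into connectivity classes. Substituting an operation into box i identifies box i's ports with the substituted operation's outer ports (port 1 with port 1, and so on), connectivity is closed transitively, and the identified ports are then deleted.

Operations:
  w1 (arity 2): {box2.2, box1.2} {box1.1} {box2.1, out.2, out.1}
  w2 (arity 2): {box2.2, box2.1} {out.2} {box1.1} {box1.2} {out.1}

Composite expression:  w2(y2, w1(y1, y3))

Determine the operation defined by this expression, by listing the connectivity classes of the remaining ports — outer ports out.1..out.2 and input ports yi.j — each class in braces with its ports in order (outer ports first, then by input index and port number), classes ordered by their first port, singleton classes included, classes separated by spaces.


Treat the ports identified at w2 as solder joints: merge, then drop.
after w1, the pattern on (y1, y3) reads {out.1, out.2, y3.1} {y1.1} {y1.2, y3.2} (out.j = its outer ports)
after w2, the pattern on (y2, y1, y3) reads {out.1} {out.2} {y1.1} {y1.2, y3.2} {y2.1} {y2.2} {y3.1} (out.j = its outer ports)

{out.1} {out.2} {y1.1} {y1.2, y3.2} {y2.1} {y2.2} {y3.1}


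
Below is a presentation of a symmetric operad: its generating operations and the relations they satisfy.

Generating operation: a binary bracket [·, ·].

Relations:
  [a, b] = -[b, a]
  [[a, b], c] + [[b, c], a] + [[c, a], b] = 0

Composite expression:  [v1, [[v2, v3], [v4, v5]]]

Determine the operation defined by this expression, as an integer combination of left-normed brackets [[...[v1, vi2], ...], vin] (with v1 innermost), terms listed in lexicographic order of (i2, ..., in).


[[[[v1, v2], v3], v4], v5] - [[[[v1, v2], v3], v5], v4] - [[[[v1, v3], v2], v4], v5] + [[[[v1, v3], v2], v5], v4] - [[[[v1, v4], v5], v2], v3] + [[[[v1, v4], v5], v3], v2] + [[[[v1, v5], v4], v2], v3] - [[[[v1, v5], v4], v3], v2]

A multilinear Lie element is pinned by v1-initial words (v1 innermost).
Composite bracket: [v1, [[v2, v3], [v4, v5]]]
Full expansion: 16 signed words from ab - ba (2^4 = 16).
Coefficients come from the v1-initial words:
  sign of v1v2v3v4v5 is +1, so it contributes +[[[[v1, v2], v3], v4], v5]
  sign of v1v2v3v5v4 is -1, so it contributes -[[[[v1, v2], v3], v5], v4]
  sign of v1v3v2v4v5 is -1, so it contributes -[[[[v1, v3], v2], v4], v5]
  sign of v1v3v2v5v4 is +1, so it contributes +[[[[v1, v3], v2], v5], v4]
  sign of v1v4v5v2v3 is -1, so it contributes -[[[[v1, v4], v5], v2], v3]
  sign of v1v4v5v3v2 is +1, so it contributes +[[[[v1, v4], v5], v3], v2]
  sign of v1v5v4v2v3 is +1, so it contributes +[[[[v1, v5], v4], v2], v3]
  sign of v1v5v4v3v2 is -1, so it contributes -[[[[v1, v5], v4], v3], v2]


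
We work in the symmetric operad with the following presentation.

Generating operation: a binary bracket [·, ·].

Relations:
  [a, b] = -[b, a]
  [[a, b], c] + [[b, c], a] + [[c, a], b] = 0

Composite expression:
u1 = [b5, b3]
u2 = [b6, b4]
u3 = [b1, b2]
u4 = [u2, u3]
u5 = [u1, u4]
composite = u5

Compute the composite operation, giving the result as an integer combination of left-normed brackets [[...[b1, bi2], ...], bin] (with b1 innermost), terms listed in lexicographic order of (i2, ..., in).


[[[[[b1, b2], b4], b6], b3], b5] - [[[[[b1, b2], b4], b6], b5], b3] - [[[[[b1, b2], b6], b4], b3], b5] + [[[[[b1, b2], b6], b4], b5], b3]

In the tensor algebra, words opening b1 carry the b1-anchored form.
Composite bracket: [[b5, b3], [[b6, b4], [b1, b2]]]
Full expansion: 32 signed words from ab - ba (2^5 = 32).
Only words starting with b1 matter:
  sign of b1b2b4b6b3b5 is +1, so it contributes +[[[[[b1, b2], b4], b6], b3], b5]
  sign of b1b2b4b6b5b3 is -1, so it contributes -[[[[[b1, b2], b4], b6], b5], b3]
  sign of b1b2b6b4b3b5 is -1, so it contributes -[[[[[b1, b2], b6], b4], b3], b5]
  sign of b1b2b6b4b5b3 is +1, so it contributes +[[[[[b1, b2], b6], b4], b5], b3]


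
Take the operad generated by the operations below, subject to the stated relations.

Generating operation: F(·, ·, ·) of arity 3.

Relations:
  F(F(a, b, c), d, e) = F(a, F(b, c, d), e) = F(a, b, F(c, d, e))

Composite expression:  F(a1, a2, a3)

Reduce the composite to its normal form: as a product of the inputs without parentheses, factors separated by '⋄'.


a1 ⋄ a2 ⋄ a3

Under associativity of F, the answer is the a's in reading order.
F(a1, a2, a3) spells out as a1 ⋄ a2 ⋄ a3


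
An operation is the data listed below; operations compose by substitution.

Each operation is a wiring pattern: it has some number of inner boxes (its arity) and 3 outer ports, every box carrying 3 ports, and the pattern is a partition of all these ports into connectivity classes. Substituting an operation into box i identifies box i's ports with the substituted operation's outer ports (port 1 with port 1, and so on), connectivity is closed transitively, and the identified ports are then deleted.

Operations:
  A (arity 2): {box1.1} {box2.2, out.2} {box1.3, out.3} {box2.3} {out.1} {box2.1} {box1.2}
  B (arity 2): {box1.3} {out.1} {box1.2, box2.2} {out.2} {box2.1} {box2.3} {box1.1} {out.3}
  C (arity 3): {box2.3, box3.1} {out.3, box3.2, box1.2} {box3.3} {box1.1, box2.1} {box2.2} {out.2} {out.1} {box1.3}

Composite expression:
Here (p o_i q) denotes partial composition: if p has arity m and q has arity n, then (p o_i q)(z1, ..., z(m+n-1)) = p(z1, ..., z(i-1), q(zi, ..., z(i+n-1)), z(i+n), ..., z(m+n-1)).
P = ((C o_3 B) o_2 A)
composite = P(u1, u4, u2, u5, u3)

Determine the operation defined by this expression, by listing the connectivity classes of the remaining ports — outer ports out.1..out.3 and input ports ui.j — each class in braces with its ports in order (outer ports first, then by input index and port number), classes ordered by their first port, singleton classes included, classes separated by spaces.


{out.1} {out.2} {out.3, u1.2} {u1.1} {u1.3} {u2.1} {u2.2} {u2.3} {u3.1} {u3.2, u5.2} {u3.3} {u4.1} {u4.2} {u4.3} {u5.1} {u5.3}

Two ports join when wires chain via C-identified ports.
through A, on inputs (u4, u2): {out.1} {out.2, u2.2} {out.3, u4.3} {u2.1} {u2.3} {u4.1} {u4.2} (out.j = stage outer ports)
through B, on inputs (u5, u3): {out.1} {out.2} {out.3} {u3.1} {u3.2, u5.2} {u3.3} {u5.1} {u5.3} (out.j = stage outer ports)
through C, on inputs (u1, u4, u2, u5, u3): {out.1} {out.2} {out.3, u1.2} {u1.1} {u1.3} {u2.1} {u2.2} {u2.3} {u3.1} {u3.2, u5.2} {u3.3} {u4.1} {u4.2} {u4.3} {u5.1} {u5.3} (out.j = stage outer ports)


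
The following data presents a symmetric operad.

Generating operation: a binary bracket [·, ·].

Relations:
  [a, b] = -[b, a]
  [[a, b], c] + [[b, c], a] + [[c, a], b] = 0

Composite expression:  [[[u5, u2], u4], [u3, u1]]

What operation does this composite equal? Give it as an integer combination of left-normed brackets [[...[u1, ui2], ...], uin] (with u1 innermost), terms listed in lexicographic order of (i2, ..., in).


-[[[[u1, u3], u2], u5], u4] + [[[[u1, u3], u4], u2], u5] - [[[[u1, u3], u4], u5], u2] + [[[[u1, u3], u5], u2], u4]

Skip Jacobi rewriting: expand, keep u1-initial words, read off terms.
Composite bracket: [[[u5, u2], u4], [u3, u1]]
Applying ab - ba throughout gives 16 signed words (2^4 = 16).
Coefficients come from the u1-initial words:
  u1u3u2u5u4 (sign -1) contributes -[[[[u1, u3], u2], u5], u4]
  u1u3u4u2u5 (sign +1) contributes +[[[[u1, u3], u4], u2], u5]
  u1u3u4u5u2 (sign -1) contributes -[[[[u1, u3], u4], u5], u2]
  u1u3u5u2u4 (sign +1) contributes +[[[[u1, u3], u5], u2], u4]


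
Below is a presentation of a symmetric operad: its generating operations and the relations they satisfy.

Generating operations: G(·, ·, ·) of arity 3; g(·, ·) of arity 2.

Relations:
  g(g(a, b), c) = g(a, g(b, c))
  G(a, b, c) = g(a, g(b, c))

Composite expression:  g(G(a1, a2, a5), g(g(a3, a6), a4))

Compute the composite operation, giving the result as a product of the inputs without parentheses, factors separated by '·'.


All parenthesizations of g agree; list the a-inputs left to right.
G(a1, a2, a5) collapses to a1 · a2 · a5
g(a3, a6) collapses to a3 · a6
g(g(a3, a6), a4) collapses to a3 · a6 · a4
g(G(a1, a2, a5), g(g(a3, a6), a4)) collapses to a1 · a2 · a5 · a3 · a6 · a4

a1 · a2 · a5 · a3 · a6 · a4


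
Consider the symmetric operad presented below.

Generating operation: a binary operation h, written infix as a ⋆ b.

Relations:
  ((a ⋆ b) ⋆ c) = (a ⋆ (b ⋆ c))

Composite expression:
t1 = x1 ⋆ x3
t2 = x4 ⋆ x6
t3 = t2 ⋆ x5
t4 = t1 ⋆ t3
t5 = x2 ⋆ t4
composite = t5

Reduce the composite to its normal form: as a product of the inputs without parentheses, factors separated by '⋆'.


x2 ⋆ x1 ⋆ x3 ⋆ x4 ⋆ x6 ⋆ x5

Under associativity of h, the answer is the x's in reading order.
(x1 ⋆ x3) linearizes to x1 ⋆ x3
(x4 ⋆ x6) linearizes to x4 ⋆ x6
((x4 ⋆ x6) ⋆ x5) linearizes to x4 ⋆ x6 ⋆ x5
((x1 ⋆ x3) ⋆ ((x4 ⋆ x6) ⋆ x5)) linearizes to x1 ⋆ x3 ⋆ x4 ⋆ x6 ⋆ x5
(x2 ⋆ ((x1 ⋆ x3) ⋆ ((x4 ⋆ x6) ⋆ x5))) linearizes to x2 ⋆ x1 ⋆ x3 ⋆ x4 ⋆ x6 ⋆ x5


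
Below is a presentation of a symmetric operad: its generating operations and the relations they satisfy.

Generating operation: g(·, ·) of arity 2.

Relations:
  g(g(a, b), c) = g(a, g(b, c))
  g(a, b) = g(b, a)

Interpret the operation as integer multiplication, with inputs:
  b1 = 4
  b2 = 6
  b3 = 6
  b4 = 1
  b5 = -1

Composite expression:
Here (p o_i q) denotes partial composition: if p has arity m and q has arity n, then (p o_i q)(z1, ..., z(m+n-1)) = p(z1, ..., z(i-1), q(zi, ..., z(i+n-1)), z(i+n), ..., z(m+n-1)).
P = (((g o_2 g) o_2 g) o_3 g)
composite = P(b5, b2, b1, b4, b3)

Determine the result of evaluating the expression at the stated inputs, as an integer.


-144

g(b1, b4) = 4
g(b2, g(b1, b4)) = 24
g(g(b2, g(b1, b4)), b3) = 144
g(b5, g(g(b2, g(b1, b4)), b3)) = -144


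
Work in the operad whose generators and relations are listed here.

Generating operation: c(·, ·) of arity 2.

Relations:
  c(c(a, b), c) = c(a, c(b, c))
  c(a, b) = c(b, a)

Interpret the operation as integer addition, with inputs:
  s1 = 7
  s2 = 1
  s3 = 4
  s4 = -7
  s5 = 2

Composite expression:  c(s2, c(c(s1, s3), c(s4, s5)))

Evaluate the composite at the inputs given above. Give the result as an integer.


c(s1, s3) = 11
c(s4, s5) = -5
c(c(s1, s3), c(s4, s5)) = 6
c(s2, c(c(s1, s3), c(s4, s5))) = 7

7


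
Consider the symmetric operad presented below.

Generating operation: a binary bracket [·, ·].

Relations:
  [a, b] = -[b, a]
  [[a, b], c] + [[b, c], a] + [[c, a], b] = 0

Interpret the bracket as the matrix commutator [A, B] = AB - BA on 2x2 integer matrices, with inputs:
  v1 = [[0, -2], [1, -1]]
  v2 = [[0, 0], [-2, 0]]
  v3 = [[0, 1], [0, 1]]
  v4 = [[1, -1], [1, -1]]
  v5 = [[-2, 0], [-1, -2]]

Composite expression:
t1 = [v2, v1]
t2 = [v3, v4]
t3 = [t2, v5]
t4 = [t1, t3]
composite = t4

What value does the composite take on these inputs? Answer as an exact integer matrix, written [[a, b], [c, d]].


[[0, 0], [12, 0]]


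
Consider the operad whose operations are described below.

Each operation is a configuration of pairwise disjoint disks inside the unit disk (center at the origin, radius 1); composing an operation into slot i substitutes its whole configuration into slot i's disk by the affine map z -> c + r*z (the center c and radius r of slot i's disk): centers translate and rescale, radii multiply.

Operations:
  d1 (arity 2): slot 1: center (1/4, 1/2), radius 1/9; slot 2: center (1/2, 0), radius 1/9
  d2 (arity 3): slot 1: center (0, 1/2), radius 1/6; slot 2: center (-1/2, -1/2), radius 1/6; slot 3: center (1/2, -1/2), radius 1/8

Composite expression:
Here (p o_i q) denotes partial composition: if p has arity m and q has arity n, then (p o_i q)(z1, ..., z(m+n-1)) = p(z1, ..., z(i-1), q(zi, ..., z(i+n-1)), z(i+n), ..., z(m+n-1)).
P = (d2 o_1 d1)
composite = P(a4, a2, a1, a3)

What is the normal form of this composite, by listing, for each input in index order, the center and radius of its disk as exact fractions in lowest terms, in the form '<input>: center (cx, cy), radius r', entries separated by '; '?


a1: center (-1/2, -1/2), radius 1/6; a2: center (1/12, 1/2), radius 1/54; a3: center (1/2, -1/2), radius 1/8; a4: center (1/24, 7/12), radius 1/54

Nesting under d2 composes maps z -> c + r*z down each a-path.
for a4, the 2-step affine chain lands on center (1/24, 7/12), radius 1/54
for a2, the 2-step affine chain lands on center (1/12, 1/2), radius 1/54
for a1, the 1-step affine chain lands on center (-1/2, -1/2), radius 1/6
for a3, the 1-step affine chain lands on center (1/2, -1/2), radius 1/8


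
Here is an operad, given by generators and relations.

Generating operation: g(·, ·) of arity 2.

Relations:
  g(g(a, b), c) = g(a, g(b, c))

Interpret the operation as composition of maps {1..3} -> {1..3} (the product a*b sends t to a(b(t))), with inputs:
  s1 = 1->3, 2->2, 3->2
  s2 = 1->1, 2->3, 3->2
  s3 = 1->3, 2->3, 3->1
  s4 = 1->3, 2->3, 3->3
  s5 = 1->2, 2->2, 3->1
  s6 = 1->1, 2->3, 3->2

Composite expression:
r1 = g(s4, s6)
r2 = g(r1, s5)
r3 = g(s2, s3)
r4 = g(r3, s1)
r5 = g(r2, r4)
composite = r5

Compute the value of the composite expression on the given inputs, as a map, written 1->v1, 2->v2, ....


1->3, 2->3, 3->3


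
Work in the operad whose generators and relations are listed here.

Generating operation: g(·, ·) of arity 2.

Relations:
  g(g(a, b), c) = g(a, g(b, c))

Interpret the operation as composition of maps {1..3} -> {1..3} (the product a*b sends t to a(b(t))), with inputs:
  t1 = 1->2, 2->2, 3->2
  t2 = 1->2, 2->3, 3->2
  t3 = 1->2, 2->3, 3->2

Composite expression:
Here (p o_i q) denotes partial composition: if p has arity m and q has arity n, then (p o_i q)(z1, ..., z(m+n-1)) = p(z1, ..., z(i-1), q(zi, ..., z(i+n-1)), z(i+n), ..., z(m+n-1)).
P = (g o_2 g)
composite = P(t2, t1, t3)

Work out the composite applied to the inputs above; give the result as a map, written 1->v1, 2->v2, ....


1->3, 2->3, 3->3

g(t1, t3) = 1->2, 2->2, 3->2
g(t2, g(t1, t3)) = 1->3, 2->3, 3->3


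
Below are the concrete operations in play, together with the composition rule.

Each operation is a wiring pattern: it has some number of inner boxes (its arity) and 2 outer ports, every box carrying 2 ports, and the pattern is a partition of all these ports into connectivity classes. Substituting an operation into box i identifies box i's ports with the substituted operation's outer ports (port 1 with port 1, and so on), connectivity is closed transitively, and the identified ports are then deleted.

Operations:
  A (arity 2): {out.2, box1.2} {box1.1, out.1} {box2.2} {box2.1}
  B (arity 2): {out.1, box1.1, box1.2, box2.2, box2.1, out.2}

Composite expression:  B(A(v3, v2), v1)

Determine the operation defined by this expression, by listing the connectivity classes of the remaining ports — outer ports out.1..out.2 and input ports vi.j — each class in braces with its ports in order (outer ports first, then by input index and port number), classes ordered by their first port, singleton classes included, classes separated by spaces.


Reachability decides: close wires over B-identified ports.
stage A: inputs (v3, v2), connectivity {out.1, v3.1} {out.2, v3.2} {v2.1} {v2.2}, out.j its boundary
stage B: inputs (v3, v2, v1), connectivity {out.1, out.2, v1.1, v1.2, v3.1, v3.2} {v2.1} {v2.2}, out.j its boundary

{out.1, out.2, v1.1, v1.2, v3.1, v3.2} {v2.1} {v2.2}


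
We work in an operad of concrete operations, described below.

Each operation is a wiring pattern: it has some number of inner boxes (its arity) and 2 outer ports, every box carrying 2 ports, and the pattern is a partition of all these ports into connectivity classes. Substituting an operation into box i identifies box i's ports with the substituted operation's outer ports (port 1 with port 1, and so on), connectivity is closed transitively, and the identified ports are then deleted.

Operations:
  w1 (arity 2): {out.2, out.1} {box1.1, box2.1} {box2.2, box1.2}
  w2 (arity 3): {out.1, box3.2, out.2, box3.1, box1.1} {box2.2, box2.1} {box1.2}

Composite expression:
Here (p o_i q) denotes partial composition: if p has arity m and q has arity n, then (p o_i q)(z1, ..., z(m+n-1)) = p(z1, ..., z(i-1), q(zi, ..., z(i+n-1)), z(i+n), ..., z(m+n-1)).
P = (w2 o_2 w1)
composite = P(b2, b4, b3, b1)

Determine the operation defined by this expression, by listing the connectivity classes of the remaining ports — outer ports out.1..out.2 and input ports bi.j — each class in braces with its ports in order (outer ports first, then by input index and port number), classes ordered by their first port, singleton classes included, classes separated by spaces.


{out.1, out.2, b1.1, b1.2, b2.1} {b2.2} {b3.1, b4.1} {b3.2, b4.2}


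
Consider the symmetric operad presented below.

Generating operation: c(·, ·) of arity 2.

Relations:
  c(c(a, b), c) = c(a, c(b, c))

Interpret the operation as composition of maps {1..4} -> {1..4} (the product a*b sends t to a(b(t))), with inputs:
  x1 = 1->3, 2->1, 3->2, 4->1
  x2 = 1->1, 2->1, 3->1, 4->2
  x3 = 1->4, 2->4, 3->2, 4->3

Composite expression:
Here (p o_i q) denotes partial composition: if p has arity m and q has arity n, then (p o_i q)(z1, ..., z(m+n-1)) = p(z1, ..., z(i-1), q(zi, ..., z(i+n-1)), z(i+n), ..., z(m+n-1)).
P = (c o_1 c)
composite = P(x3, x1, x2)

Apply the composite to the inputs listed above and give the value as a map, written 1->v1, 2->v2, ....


1->2, 2->2, 3->2, 4->4

c(x3, x1) = 1->2, 2->4, 3->4, 4->4
c(c(x3, x1), x2) = 1->2, 2->2, 3->2, 4->4


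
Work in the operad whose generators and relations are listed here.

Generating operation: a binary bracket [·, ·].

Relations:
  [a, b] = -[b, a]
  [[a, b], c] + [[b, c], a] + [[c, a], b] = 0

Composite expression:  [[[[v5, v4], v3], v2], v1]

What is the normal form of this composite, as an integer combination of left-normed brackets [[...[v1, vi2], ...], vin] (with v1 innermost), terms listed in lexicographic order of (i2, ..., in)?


Antisymmetry and Jacobi reduce to v1-anchored left-normed brackets.
Composite bracket: [[[[v5, v4], v3], v2], v1]
Under [a, b] = ab - ba we get 16 signed associative words (2^4 = 16).
Words beginning with v1 determine it all:
  from v1v2v3v4v5, sign +1: term +[[[[v1, v2], v3], v4], v5]
  from v1v2v3v5v4, sign -1: term -[[[[v1, v2], v3], v5], v4]
  from v1v2v4v5v3, sign -1: term -[[[[v1, v2], v4], v5], v3]
  from v1v2v5v4v3, sign +1: term +[[[[v1, v2], v5], v4], v3]
  from v1v3v4v5v2, sign -1: term -[[[[v1, v3], v4], v5], v2]
  from v1v3v5v4v2, sign +1: term +[[[[v1, v3], v5], v4], v2]
  from v1v4v5v3v2, sign +1: term +[[[[v1, v4], v5], v3], v2]
  from v1v5v4v3v2, sign -1: term -[[[[v1, v5], v4], v3], v2]

[[[[v1, v2], v3], v4], v5] - [[[[v1, v2], v3], v5], v4] - [[[[v1, v2], v4], v5], v3] + [[[[v1, v2], v5], v4], v3] - [[[[v1, v3], v4], v5], v2] + [[[[v1, v3], v5], v4], v2] + [[[[v1, v4], v5], v3], v2] - [[[[v1, v5], v4], v3], v2]


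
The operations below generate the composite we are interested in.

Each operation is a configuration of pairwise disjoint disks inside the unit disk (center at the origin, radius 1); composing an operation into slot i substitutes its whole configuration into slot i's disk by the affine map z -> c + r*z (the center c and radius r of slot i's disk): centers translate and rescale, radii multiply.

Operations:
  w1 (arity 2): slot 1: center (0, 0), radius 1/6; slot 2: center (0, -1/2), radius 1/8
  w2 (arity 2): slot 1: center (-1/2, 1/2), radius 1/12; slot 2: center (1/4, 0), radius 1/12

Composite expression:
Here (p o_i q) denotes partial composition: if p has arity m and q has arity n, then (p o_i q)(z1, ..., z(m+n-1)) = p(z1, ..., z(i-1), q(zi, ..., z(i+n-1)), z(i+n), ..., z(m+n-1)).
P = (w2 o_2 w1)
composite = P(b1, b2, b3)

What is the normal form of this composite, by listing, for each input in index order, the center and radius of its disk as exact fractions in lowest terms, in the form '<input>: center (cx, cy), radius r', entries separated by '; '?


b1: center (-1/2, 1/2), radius 1/12; b2: center (1/4, 0), radius 1/72; b3: center (1/4, -1/24), radius 1/96

Follow each b-input down from w2: c' goes to c + r*c', radius to r*r'.
b1 passes through 1 substitution, ending at center (-1/2, 1/2), radius 1/12
b2 passes through 2 substitutions, ending at center (1/4, 0), radius 1/72
b3 passes through 2 substitutions, ending at center (1/4, -1/24), radius 1/96


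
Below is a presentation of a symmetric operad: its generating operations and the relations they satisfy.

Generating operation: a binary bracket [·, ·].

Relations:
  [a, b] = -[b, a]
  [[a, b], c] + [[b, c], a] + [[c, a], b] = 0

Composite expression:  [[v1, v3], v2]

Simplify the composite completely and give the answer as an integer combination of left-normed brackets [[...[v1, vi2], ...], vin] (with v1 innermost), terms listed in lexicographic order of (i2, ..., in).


[[v1, v3], v2]

Skip Jacobi rewriting: expand, keep v1-initial words, read off terms.
Composite bracket: [[v1, v3], v2]
The bracket unfolds into 4 signed words via [a, b] = ab - ba (2^2 = 4).
Only words starting with v1 matter:
  v1v3v2 (sign +1) contributes +[[v1, v3], v2]


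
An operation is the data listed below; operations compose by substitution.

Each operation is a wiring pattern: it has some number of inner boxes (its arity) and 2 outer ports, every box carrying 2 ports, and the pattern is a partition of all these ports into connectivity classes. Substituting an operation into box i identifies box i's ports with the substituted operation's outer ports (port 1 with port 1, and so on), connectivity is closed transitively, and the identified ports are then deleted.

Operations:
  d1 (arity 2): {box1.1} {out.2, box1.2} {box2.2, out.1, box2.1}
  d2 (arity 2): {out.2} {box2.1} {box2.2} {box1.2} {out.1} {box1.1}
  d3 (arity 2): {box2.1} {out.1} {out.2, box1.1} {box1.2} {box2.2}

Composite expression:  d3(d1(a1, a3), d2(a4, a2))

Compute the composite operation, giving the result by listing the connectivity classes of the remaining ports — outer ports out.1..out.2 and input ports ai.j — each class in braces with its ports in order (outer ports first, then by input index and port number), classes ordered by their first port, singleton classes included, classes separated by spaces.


{out.1} {out.2, a3.1, a3.2} {a1.1} {a1.2} {a2.1} {a2.2} {a4.1} {a4.2}


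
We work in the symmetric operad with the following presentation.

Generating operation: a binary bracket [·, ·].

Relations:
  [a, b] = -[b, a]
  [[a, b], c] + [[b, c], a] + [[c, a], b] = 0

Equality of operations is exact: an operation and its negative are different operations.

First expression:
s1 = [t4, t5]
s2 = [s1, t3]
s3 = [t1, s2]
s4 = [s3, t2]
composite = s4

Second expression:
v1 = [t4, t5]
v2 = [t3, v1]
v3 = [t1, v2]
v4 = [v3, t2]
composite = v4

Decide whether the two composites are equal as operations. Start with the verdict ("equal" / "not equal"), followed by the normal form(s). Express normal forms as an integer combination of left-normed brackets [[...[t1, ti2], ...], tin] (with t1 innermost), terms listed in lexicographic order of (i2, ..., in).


Reducing the first expression gives -[[[[t1, t3], t4], t5], t2] + [[[[t1, t3], t5], t4], t2] + [[[[t1, t4], t5], t3], t2] - [[[[t1, t5], t4], t3], t2]
Reducing the second expression gives [[[[t1, t3], t4], t5], t2] - [[[[t1, t3], t5], t4], t2] - [[[[t1, t4], t5], t3], t2] + [[[[t1, t5], t4], t3], t2]
No match — not equal.

not equal: they reduce to -[[[[t1, t3], t4], t5], t2] + [[[[t1, t3], t5], t4], t2] + [[[[t1, t4], t5], t3], t2] - [[[[t1, t5], t4], t3], t2] and [[[[t1, t3], t4], t5], t2] - [[[[t1, t3], t5], t4], t2] - [[[[t1, t4], t5], t3], t2] + [[[[t1, t5], t4], t3], t2]


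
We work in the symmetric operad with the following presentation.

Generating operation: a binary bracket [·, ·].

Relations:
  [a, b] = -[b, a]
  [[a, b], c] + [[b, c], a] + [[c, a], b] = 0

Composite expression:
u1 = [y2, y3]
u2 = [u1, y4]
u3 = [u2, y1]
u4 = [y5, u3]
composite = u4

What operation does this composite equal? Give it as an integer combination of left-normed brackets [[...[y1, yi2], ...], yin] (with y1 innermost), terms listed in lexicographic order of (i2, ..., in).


In the tensor algebra, words opening y1 carry the y1-anchored form.
Composite bracket: [y5, [[[y2, y3], y4], y1]]
Applying ab - ba throughout gives 16 signed words (2^4 = 16).
The y1-initial words carry the normal form:
  y1y2y3y4y5 appears with sign +1, giving the term +[[[[y1, y2], y3], y4], y5]
  y1y3y2y4y5 appears with sign -1, giving the term -[[[[y1, y3], y2], y4], y5]
  y1y4y2y3y5 appears with sign -1, giving the term -[[[[y1, y4], y2], y3], y5]
  y1y4y3y2y5 appears with sign +1, giving the term +[[[[y1, y4], y3], y2], y5]

[[[[y1, y2], y3], y4], y5] - [[[[y1, y3], y2], y4], y5] - [[[[y1, y4], y2], y3], y5] + [[[[y1, y4], y3], y2], y5]


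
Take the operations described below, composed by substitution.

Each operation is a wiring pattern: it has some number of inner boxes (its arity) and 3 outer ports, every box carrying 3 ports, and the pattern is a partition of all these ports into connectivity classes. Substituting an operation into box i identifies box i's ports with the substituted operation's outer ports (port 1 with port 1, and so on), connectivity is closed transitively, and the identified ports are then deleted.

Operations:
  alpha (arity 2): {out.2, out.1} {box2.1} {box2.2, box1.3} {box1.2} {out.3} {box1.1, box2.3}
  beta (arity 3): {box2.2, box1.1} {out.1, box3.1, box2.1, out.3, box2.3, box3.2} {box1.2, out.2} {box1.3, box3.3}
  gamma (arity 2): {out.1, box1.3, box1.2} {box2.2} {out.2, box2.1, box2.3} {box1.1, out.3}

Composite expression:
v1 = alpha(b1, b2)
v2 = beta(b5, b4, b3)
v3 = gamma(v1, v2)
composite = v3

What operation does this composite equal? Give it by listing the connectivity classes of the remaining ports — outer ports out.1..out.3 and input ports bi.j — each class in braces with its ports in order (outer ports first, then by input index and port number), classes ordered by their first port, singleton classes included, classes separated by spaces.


Substituting into gamma glues patterns; closure does the rest.
alpha over (b1, b2) gives {out.1, out.2} {out.3} {b1.1, b2.3} {b1.2} {b1.3, b2.2} {b2.1}, out.j being that stage's outer ports
beta over (b5, b4, b3) gives {out.1, out.3, b3.1, b3.2, b4.1, b4.3} {out.2, b5.2} {b3.3, b5.3} {b4.2, b5.1}, out.j being that stage's outer ports
gamma over (b1, b2, b5, b4, b3) gives {out.1, out.3} {out.2, b3.1, b3.2, b4.1, b4.3} {b1.1, b2.3} {b1.2} {b1.3, b2.2} {b2.1} {b3.3, b5.3} {b4.2, b5.1} {b5.2}, out.j being that stage's outer ports

{out.1, out.3} {out.2, b3.1, b3.2, b4.1, b4.3} {b1.1, b2.3} {b1.2} {b1.3, b2.2} {b2.1} {b3.3, b5.3} {b4.2, b5.1} {b5.2}


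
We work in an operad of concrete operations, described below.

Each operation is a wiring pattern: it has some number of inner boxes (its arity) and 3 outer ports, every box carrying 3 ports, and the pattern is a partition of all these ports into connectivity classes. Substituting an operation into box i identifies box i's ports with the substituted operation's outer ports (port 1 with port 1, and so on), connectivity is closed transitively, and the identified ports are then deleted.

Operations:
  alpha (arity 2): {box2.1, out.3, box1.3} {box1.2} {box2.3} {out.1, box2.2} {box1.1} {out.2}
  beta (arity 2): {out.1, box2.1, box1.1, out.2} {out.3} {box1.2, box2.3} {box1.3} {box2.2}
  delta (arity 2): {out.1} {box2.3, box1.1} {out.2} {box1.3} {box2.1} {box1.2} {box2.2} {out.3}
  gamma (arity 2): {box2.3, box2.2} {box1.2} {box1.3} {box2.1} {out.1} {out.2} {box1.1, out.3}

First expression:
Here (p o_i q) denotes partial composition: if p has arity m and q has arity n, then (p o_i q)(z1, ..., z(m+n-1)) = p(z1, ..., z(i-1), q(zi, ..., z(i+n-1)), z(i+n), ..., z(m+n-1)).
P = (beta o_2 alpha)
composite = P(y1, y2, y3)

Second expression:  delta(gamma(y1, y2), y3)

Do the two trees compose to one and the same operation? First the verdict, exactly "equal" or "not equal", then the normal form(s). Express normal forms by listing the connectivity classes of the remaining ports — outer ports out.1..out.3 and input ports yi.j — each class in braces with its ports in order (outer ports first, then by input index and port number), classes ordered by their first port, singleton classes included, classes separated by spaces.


not equal; first: {out.1, out.2, y1.1, y3.2} {out.3} {y1.2, y2.3, y3.1} {y1.3} {y2.1} {y2.2} {y3.3}; second: {out.1} {out.2} {out.3} {y1.1} {y1.2} {y1.3} {y2.1} {y2.2, y2.3} {y3.1} {y3.2} {y3.3}

The first expression reduces to {out.1, out.2, y1.1, y3.2} {out.3} {y1.2, y2.3, y3.1} {y1.3} {y2.1} {y2.2} {y3.3}
The second expression reduces to {out.1} {out.2} {out.3} {y1.1} {y1.2} {y1.3} {y2.1} {y2.2, y2.3} {y3.1} {y3.2} {y3.3}
They disagree, so not equal.


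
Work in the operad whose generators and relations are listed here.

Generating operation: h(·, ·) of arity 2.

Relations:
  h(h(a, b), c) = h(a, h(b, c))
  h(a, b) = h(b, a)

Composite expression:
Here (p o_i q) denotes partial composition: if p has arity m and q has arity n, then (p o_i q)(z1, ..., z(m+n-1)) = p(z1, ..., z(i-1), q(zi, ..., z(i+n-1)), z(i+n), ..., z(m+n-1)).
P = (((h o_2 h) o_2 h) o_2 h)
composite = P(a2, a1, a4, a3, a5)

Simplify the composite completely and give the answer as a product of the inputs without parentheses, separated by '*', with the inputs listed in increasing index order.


a1 * a2 * a3 * a4 * a5

Both nesting and order wash out for h; what remains is which a's occur.
h(a1, a4) flattens to a1 * a4
h(h(a1, a4), a3) flattens to a1 * a4 * a3
h(h(h(a1, a4), a3), a5) flattens to a1 * a4 * a3 * a5
h(a2, h(h(h(a1, a4), a3), a5)) flattens to a2 * a1 * a4 * a3 * a5
the factors in increasing index order: a1 * a2 * a3 * a4 * a5


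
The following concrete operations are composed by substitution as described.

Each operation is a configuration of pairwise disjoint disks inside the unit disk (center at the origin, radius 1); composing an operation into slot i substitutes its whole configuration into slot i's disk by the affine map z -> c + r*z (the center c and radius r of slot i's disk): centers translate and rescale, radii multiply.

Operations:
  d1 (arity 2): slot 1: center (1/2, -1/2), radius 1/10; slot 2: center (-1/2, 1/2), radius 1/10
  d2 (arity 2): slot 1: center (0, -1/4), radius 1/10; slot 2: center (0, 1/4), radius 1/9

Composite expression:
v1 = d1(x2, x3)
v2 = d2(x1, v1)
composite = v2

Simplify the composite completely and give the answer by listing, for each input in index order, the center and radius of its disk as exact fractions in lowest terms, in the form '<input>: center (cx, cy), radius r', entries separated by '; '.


Below d2, radii multiply path by path; the x-disk centers shift.
for x1, the 1-step affine chain lands on center (0, -1/4), radius 1/10
for x2, the 2-step affine chain lands on center (1/18, 7/36), radius 1/90
for x3, the 2-step affine chain lands on center (-1/18, 11/36), radius 1/90

x1: center (0, -1/4), radius 1/10; x2: center (1/18, 7/36), radius 1/90; x3: center (-1/18, 11/36), radius 1/90


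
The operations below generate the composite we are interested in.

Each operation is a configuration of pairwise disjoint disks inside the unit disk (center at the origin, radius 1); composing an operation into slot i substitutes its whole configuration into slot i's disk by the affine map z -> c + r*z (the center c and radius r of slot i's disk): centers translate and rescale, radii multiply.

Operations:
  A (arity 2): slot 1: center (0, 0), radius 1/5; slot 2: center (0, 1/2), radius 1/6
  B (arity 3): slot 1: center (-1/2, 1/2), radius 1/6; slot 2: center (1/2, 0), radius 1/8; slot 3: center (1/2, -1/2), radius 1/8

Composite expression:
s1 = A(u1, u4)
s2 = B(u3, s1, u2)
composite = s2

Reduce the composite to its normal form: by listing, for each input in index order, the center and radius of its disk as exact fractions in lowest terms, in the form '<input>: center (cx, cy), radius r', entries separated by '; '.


u1: center (1/2, 0), radius 1/40; u2: center (1/2, -1/2), radius 1/8; u3: center (-1/2, 1/2), radius 1/6; u4: center (1/2, 1/16), radius 1/48

Only the slot chain above each u matters under B; compose those maps.
input u3: composing its 1 substitution step yields center (-1/2, 1/2), radius 1/6
input u1: composing its 2 substitution steps yields center (1/2, 0), radius 1/40
input u4: composing its 2 substitution steps yields center (1/2, 1/16), radius 1/48
input u2: composing its 1 substitution step yields center (1/2, -1/2), radius 1/8


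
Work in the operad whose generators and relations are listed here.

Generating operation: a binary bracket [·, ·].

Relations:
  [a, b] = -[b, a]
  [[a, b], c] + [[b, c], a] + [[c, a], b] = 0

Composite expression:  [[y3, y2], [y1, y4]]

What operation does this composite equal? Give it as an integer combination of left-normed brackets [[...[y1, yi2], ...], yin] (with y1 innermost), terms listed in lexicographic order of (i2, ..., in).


[[[y1, y4], y2], y3] - [[[y1, y4], y3], y2]

Antisymmetry and Jacobi reduce to y1-anchored left-normed brackets.
Composite bracket: [[y3, y2], [y1, y4]]
Full expansion: 8 signed words from ab - ba (2^3 = 8).
Coefficients come from the y1-initial words:
  the word y1y4y2y3 carries sign +1 and contributes +[[[y1, y4], y2], y3]
  the word y1y4y3y2 carries sign -1 and contributes -[[[y1, y4], y3], y2]


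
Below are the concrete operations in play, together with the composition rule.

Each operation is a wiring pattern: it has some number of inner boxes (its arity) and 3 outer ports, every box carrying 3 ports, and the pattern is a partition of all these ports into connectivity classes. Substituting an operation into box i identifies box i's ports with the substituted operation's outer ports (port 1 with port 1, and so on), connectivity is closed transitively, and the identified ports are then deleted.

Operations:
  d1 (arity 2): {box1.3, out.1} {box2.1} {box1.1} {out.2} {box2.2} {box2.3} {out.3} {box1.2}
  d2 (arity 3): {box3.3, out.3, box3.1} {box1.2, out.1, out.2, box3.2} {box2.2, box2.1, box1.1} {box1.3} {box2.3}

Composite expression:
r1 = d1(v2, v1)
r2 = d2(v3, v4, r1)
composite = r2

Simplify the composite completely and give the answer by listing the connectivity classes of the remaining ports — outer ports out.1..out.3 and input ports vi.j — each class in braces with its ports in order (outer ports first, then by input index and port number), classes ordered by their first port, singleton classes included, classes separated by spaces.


{out.1, out.2, v3.2} {out.3, v2.3} {v1.1} {v1.2} {v1.3} {v2.1} {v2.2} {v3.1, v4.1, v4.2} {v3.3} {v4.3}

Connectivity passes through glued d2-boundaries; trace each wire chain.
the subtree at d1 composes to {out.1, v2.3} {out.2} {out.3} {v1.1} {v1.2} {v1.3} {v2.1} {v2.2} on (v2, v1); out.j = own outer ports
the subtree at d2 composes to {out.1, out.2, v3.2} {out.3, v2.3} {v1.1} {v1.2} {v1.3} {v2.1} {v2.2} {v3.1, v4.1, v4.2} {v3.3} {v4.3} on (v3, v4, v2, v1); out.j = own outer ports


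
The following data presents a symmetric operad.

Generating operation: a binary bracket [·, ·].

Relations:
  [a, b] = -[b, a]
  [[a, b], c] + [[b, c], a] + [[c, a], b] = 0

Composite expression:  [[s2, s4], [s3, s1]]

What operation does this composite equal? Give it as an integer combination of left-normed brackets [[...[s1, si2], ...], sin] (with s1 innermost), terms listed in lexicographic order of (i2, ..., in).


[[[s1, s3], s2], s4] - [[[s1, s3], s4], s2]

Expand each bracket as ab - ba; the s1-initial words give the coefficients.
Composite bracket: [[s2, s4], [s3, s1]]
Applying ab - ba throughout gives 8 signed words (2^3 = 8).
Only words starting with s1 matter:
  s1s3s2s4 appears with sign +1, giving the term +[[[s1, s3], s2], s4]
  s1s3s4s2 appears with sign -1, giving the term -[[[s1, s3], s4], s2]


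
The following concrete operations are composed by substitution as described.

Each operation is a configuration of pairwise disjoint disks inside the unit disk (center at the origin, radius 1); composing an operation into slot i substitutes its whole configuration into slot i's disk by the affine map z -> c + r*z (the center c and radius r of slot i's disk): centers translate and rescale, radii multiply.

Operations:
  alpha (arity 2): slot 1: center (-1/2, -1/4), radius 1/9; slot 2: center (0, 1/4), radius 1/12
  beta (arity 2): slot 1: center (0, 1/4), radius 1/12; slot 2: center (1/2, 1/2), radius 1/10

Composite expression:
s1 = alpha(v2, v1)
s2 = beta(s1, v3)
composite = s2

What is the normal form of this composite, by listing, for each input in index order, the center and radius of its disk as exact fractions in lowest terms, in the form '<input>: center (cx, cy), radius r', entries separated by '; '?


v1: center (0, 13/48), radius 1/144; v2: center (-1/24, 11/48), radius 1/108; v3: center (1/2, 1/2), radius 1/10

Below beta, radii multiply path by path; the v-disk centers shift.
v2 passes through 2 substitutions, ending at center (-1/24, 11/48), radius 1/108
v1 passes through 2 substitutions, ending at center (0, 13/48), radius 1/144
v3 passes through 1 substitution, ending at center (1/2, 1/2), radius 1/10


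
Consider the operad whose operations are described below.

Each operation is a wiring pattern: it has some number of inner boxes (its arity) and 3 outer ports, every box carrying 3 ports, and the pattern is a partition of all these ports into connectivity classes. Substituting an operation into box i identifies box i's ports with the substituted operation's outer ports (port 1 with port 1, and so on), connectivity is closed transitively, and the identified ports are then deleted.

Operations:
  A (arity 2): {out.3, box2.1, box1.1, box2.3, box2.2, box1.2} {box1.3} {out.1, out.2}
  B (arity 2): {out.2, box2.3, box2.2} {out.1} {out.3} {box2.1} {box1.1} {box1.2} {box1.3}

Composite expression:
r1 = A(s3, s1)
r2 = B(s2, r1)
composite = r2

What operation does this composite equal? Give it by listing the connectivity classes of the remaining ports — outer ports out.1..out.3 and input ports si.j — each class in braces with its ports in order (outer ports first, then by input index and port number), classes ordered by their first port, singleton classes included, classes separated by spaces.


After gluing at B, chains via deleted ports link the s-ports.
composing A on (s3, s1), with out.j its own outer ports: {out.1, out.2} {out.3, s1.1, s1.2, s1.3, s3.1, s3.2} {s3.3}
composing B on (s2, s3, s1), with out.j its own outer ports: {out.1} {out.2, s1.1, s1.2, s1.3, s3.1, s3.2} {out.3} {s2.1} {s2.2} {s2.3} {s3.3}

{out.1} {out.2, s1.1, s1.2, s1.3, s3.1, s3.2} {out.3} {s2.1} {s2.2} {s2.3} {s3.3}


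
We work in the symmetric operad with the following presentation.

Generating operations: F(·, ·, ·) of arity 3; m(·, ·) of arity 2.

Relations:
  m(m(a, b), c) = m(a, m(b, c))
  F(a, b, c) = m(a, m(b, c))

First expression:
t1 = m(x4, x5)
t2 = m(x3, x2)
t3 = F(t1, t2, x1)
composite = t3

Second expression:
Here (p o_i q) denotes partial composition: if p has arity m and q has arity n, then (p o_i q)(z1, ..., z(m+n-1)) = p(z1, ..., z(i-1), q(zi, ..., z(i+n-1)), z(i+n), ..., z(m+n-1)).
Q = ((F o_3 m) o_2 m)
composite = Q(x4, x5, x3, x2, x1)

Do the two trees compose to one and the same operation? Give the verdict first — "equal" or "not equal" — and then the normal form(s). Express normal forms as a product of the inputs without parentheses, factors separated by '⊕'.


equal — both sides give x4 ⊕ x5 ⊕ x3 ⊕ x2 ⊕ x1

The first composite normalizes to x4 ⊕ x5 ⊕ x3 ⊕ x2 ⊕ x1
The second composite normalizes to x4 ⊕ x5 ⊕ x3 ⊕ x2 ⊕ x1
Both agree, so they are equal.


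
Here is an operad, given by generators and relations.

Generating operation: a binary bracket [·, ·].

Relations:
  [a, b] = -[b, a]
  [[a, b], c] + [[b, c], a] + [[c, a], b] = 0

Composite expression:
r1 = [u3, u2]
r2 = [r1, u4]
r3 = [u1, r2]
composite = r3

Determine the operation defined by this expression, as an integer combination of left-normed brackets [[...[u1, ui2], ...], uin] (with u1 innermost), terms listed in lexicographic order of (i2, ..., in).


-[[[u1, u2], u3], u4] + [[[u1, u3], u2], u4] + [[[u1, u4], u2], u3] - [[[u1, u4], u3], u2]
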